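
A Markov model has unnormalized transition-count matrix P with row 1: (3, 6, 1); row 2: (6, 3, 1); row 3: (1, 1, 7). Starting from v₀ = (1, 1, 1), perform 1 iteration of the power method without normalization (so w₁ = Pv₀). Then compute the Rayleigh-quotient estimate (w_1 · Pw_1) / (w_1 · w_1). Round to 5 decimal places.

9.70463

w1 = Pv₀ = (3·1 + 6·1 + 1·1; 6·1 + 3·1 + 1·1; 1·1 + 1·1 + 7·1) = (10, 10, 9)
Pw1 = (99, 99, 83)
w1·Pw1 = 10·99 + 10·99 + 9·83 = 2727; w1·w1 = 10·10 + 10·10 + 9·9 = 281
λ ≈ 2727/281 = 9.70463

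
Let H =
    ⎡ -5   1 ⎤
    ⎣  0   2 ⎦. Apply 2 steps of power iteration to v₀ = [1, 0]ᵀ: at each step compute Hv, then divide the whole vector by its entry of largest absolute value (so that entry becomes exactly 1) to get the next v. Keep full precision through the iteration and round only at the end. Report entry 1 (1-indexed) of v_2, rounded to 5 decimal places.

1.00000

Hv0 = (-5.000000, 0.000000); divide by -5.000000 → v1 = (1.000000, 0.000000)
Hv1 = (-5.000000, 0.000000); divide by -5.000000 → v2 = (1.000000, 0.000000)
Requested entry of v2: 25/25 = 1.00000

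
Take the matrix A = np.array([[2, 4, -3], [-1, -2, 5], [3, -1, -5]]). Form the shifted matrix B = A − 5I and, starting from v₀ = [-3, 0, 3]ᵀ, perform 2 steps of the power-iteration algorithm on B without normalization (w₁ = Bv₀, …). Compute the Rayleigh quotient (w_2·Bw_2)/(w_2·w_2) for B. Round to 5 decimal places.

μ ≈ -10.36257

B = A − 5I has rows (-3, 4, -3); (-1, -7, 5); (3, -1, -10)
w1 = Bv₀ = (0, 18, -39)
w2 = Bw1 = (189, -321, 372)
Bw2 = (-2967, 3918, -2832)
w2·Bw2 = -2871945; w2·w2 = 277146; μ ≈ -2871945/277146 = -10.36257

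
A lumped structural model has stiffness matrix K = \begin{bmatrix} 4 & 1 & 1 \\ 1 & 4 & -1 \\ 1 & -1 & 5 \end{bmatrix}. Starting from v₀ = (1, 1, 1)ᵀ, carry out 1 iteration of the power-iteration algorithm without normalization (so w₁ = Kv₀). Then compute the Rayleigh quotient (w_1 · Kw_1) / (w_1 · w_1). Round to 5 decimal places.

w1 = Kv₀ = (4·1 + 1·1 + 1·1; 1·1 + 4·1 + (-1)·1; 1·1 + (-1)·1 + 5·1) = (6, 4, 5)
Kw1 = (33, 17, 27)
w1·Kw1 = 6·33 + 4·17 + 5·27 = 401; w1·w1 = 6·6 + 4·4 + 5·5 = 77
λ ≈ 401/77 = 5.20779

5.20779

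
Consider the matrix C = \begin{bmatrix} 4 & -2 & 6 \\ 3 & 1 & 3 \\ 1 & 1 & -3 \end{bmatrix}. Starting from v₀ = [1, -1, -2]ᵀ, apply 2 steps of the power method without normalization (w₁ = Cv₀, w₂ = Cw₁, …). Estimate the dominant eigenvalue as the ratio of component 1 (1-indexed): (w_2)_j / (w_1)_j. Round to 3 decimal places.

w1 = Cv₀ = (4·1 + (-2)·(-1) + 6·(-2); 3·1 + 1·(-1) + 3·(-2); 1·1 + 1·(-1) + (-3)·(-2)) = (-6, -4, 6)
w2 = Cw1 = (4·(-6) + (-2)·(-4) + 6·6; 3·(-6) + 1·(-4) + 3·6; 1·(-6) + 1·(-4) + (-3)·6) = (20, -4, -28)
Ratio at component: 20 / -6 = -3.333

-3.333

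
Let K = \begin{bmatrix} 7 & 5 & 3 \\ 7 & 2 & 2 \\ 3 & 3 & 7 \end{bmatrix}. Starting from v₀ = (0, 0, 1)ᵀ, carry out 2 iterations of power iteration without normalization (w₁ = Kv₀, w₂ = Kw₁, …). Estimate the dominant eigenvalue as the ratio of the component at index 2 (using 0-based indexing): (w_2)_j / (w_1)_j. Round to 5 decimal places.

w1 = Kv₀ = (7·0 + 5·0 + 3·1; 7·0 + 2·0 + 2·1; 3·0 + 3·0 + 7·1) = (3, 2, 7)
w2 = Kw1 = (7·3 + 5·2 + 3·7; 7·3 + 2·2 + 2·7; 3·3 + 3·2 + 7·7) = (52, 39, 64)
Ratio at component: 64 / 7 = 9.14286

λ ≈ 9.14286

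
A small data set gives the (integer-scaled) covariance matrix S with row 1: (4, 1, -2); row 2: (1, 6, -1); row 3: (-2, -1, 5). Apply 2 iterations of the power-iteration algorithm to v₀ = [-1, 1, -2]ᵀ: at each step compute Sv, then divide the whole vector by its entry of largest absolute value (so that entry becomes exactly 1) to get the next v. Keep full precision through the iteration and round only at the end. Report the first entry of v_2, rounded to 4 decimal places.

Sv0 = (1.00000, 7.00000, -9.00000); divide by -9.00000 → v1 = (-0.11111, -0.77778, 1.00000)
Sv1 = (-3.22222, -5.77778, 6.00000); divide by 6.00000 → v2 = (-0.53704, -0.96296, 1.00000)
Requested entry of v2: 29/-54 = -0.5370

-0.5370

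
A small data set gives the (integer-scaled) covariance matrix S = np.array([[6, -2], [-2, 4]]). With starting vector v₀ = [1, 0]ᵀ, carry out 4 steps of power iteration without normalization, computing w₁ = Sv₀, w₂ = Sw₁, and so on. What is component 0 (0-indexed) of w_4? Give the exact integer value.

w1 = Sv₀ = (6, -2)
w2 = Sw1 = (40, -20)
w3 = Sw2 = (280, -160)
w4 = Sw3 = (2000, -1200)
The requested component of w4 is 2000.

2000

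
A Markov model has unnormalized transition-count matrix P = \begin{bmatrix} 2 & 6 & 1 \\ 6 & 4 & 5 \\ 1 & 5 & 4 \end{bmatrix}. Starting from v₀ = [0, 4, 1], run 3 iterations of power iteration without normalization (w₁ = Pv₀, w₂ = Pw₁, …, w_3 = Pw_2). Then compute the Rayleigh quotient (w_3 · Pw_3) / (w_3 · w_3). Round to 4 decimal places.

λ ≈ 11.7696

w1 = Pv₀ = (25, 21, 24)
w2 = Pw1 = (200, 354, 226)
w3 = Pw2 = (2750, 3746, 2874)
Pw3 = (30850, 45854, 32976)
w3·Pw3 = 2750·30850 + 3746·45854 + 2874·32976 = 351379608; w3·w3 = 2750·2750 + 3746·3746 + 2874·2874 = 29854892
λ ≈ 351379608/29854892 = 11.7696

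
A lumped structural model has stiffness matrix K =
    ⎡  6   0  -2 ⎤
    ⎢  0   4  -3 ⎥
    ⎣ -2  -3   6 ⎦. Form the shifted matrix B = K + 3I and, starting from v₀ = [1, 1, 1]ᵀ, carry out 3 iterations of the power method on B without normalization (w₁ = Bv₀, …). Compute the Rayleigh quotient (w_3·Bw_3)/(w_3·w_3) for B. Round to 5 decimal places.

B = K + 3I has rows (9, 0, -2); (0, 7, -3); (-2, -3, 9)
w1 = Bv₀ = (7, 4, 4)
w2 = Bw1 = (55, 16, 10)
w3 = Bw2 = (475, 82, -68)
Bw3 = (4411, 778, -1808)
w3·Bw3 = 2281965; w3·w3 = 236973; μ ≈ 2281965/236973 = 9.62964

9.62964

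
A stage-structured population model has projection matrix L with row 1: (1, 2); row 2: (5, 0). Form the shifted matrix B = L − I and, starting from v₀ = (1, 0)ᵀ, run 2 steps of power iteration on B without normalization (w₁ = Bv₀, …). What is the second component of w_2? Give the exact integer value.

B = L − I has rows (0, 2); (5, -1)
w1 = Bv₀ = (0, 5)
w2 = Bw1 = (10, -5)
Requested component of w2: -5

-5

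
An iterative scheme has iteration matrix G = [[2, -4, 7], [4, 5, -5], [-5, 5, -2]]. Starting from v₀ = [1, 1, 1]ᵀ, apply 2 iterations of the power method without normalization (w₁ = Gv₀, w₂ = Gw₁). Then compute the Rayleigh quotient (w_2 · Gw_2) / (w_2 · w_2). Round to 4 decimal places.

w1 = Gv₀ = (2·1 + (-4)·1 + 7·1; 4·1 + 5·1 + (-5)·1; (-5)·1 + 5·1 + (-2)·1) = (5, 4, -2)
w2 = Gw1 = (2·5 + (-4)·4 + 7·(-2); 4·5 + 5·4 + (-5)·(-2); (-5)·5 + 5·4 + (-2)·(-2)) = (-20, 50, -1)
Gw2 = (-247, 175, 352)
w2·Gw2 = (-20)·(-247) + 50·175 + (-1)·352 = 13338; w2·w2 = (-20)·(-20) + 50·50 + (-1)·(-1) = 2901
λ ≈ 13338/2901 = 4.5977

λ ≈ 4.5977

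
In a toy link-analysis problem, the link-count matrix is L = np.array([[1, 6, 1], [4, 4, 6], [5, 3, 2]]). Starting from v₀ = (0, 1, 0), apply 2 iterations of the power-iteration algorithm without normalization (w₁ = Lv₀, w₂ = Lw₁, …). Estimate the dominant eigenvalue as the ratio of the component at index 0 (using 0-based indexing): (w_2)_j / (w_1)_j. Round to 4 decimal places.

5.5000

w1 = Lv₀ = (6, 4, 3)
w2 = Lw1 = (33, 58, 48)
Ratio at component: 33 / 6 = 5.5000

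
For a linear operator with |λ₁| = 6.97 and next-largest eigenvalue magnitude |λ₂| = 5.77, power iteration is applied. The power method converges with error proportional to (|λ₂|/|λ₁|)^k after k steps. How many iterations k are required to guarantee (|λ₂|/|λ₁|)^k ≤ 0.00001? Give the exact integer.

61

|λ₂/λ₁| = 5.77/6.97 = 0.82783
Need k ≥ ln(0.00001) / ln(0.82783) = -11.5129 / -0.1889 ≈ 60.933
Smallest integer k satisfying the bound: 61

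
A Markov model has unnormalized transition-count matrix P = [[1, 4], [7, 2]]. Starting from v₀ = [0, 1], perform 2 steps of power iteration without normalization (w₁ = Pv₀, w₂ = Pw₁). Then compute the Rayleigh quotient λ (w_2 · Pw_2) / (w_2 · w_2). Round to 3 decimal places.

5.493

w1 = Pv₀ = (4, 2)
w2 = Pw1 = (12, 32)
Pw2 = (140, 148)
w2·Pw2 = 12·140 + 32·148 = 6416; w2·w2 = 12·12 + 32·32 = 1168
λ ≈ 6416/1168 = 5.493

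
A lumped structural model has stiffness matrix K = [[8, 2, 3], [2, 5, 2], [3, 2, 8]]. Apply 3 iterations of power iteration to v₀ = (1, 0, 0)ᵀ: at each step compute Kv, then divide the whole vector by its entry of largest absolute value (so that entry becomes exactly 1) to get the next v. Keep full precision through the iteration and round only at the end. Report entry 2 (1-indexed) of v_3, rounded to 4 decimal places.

0.5000

Kv0 = (8.00000, 2.00000, 3.00000); divide by 8.00000 → v1 = (1.00000, 0.25000, 0.37500)
Kv1 = (9.62500, 4.00000, 6.50000); divide by 9.62500 → v2 = (1.00000, 0.41558, 0.67532)
Kv2 = (10.85714, 5.42857, 9.23377); divide by 10.85714 → v3 = (1.00000, 0.50000, 0.85048)
Requested entry of v3: 418/836 = 0.5000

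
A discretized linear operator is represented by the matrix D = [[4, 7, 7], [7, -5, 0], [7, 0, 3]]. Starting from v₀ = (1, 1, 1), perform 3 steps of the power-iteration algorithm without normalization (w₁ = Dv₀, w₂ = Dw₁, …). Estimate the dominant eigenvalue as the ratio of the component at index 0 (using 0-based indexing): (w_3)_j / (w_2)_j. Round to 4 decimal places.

λ ≈ 16.2051

w1 = Dv₀ = (18, 2, 10)
w2 = Dw1 = (156, 116, 156)
w3 = Dw2 = (2528, 512, 1560)
Ratio at component: 2528 / 156 = 16.2051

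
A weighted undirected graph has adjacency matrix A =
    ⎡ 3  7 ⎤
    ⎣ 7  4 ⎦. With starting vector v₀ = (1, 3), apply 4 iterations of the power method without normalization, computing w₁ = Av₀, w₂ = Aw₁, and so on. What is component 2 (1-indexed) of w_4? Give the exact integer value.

25905

w1 = Av₀ = (3·1 + 7·3; 7·1 + 4·3) = (24, 19)
w2 = Aw1 = (3·24 + 7·19; 7·24 + 4·19) = (205, 244)
w3 = Aw2 = (2323, 2411)
w4 = Aw3 = (23846, 25905)
The requested component of w4 is 25905.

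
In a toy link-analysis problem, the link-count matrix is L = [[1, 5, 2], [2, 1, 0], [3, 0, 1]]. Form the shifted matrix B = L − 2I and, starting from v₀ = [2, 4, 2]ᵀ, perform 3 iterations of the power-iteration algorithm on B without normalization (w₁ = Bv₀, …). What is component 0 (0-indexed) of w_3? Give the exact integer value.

358

B = L − 2I has rows (-1, 5, 2); (2, -1, 0); (3, 0, -1)
w1 = Bv₀ = (22, 0, 4)
w2 = Bw1 = (-14, 44, 62)
w3 = Bw2 = (358, -72, -104)
Requested component of w3: 358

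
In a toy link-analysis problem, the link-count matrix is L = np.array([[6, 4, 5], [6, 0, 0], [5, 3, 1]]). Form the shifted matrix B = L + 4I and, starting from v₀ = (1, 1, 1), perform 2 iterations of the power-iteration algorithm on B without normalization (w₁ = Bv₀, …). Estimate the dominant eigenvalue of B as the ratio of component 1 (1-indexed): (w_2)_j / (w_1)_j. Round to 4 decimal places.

15.5263

B = L + 4I has rows (10, 4, 5); (6, 4, 0); (5, 3, 5)
w1 = Bv₀ = (10·1 + 4·1 + 5·1; 6·1 + 4·1 + 0·1; 5·1 + 3·1 + 5·1) = (19, 10, 13)
w2 = Bw1 = (10·19 + 4·10 + 5·13; 6·19 + 4·10 + 0·13; 5·19 + 3·10 + 5·13) = (295, 154, 190)
Ratio: 295/19 = 15.5263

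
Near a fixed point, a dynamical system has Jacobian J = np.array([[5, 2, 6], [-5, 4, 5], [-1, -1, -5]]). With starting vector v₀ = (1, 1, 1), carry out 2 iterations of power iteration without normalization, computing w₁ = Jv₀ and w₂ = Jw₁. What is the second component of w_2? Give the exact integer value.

-84

w1 = Jv₀ = (13, 4, -7)
w2 = Jw1 = (31, -84, 18)
The requested component of w2 is -84.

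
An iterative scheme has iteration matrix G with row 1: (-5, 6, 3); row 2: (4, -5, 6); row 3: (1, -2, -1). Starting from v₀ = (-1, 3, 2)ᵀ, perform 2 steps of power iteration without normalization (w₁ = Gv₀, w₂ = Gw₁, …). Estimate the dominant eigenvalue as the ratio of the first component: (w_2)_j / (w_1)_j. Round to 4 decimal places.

w1 = Gv₀ = ((-5)·(-1) + 6·3 + 3·2; 4·(-1) + (-5)·3 + 6·2; 1·(-1) + (-2)·3 + (-1)·2) = (29, -7, -9)
w2 = Gw1 = ((-5)·29 + 6·(-7) + 3·(-9); 4·29 + (-5)·(-7) + 6·(-9); 1·29 + (-2)·(-7) + (-1)·(-9)) = (-214, 97, 52)
Ratio at component: -214 / 29 = -7.3793

-7.3793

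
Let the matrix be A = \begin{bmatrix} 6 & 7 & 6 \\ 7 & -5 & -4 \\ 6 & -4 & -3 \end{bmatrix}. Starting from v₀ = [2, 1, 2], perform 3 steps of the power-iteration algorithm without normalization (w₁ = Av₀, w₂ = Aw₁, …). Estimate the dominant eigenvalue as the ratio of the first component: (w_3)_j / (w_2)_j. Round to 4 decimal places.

18.1171

w1 = Av₀ = (31, 1, 2)
w2 = Aw1 = (205, 204, 176)
w3 = Aw2 = (3714, -289, -114)
Ratio at component: 3714 / 205 = 18.1171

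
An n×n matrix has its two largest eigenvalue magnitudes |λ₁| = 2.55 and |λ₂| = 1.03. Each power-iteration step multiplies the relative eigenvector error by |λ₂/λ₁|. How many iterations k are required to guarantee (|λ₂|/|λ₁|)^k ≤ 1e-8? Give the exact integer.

|λ₂/λ₁| = 1.03/2.55 = 0.40392
Need k ≥ ln(1e-8) / ln(0.40392) = -18.4207 / -0.9065 ≈ 20.320
Smallest integer k satisfying the bound: 21

21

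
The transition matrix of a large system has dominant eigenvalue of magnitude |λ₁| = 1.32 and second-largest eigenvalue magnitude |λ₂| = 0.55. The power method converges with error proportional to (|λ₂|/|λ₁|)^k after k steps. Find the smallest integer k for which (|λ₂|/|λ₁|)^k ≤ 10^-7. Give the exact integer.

19

|λ₂/λ₁| = 0.55/1.32 = 0.41667
Need k ≥ ln(10^-7) / ln(0.41667) = -16.1181 / -0.8755 ≈ 18.411
Smallest integer k satisfying the bound: 19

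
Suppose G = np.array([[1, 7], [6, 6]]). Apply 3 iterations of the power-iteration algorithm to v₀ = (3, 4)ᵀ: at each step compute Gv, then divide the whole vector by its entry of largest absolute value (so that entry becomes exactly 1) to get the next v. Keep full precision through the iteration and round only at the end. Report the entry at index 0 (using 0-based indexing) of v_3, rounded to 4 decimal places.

Gv0 = (31.00000, 42.00000); divide by 42.00000 → v1 = (0.73810, 1.00000)
Gv1 = (7.73810, 10.42857); divide by 10.42857 → v2 = (0.74201, 1.00000)
Gv2 = (7.74201, 10.45205); divide by 10.45205 → v3 = (0.74072, 1.00000)
Requested entry of v3: 3391/4578 = 0.7407

0.7407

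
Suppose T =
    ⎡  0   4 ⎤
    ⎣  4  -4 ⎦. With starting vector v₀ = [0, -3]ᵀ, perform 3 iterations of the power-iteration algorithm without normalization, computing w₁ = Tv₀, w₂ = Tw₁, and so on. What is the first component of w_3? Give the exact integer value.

-384

w1 = Tv₀ = (0·0 + 4·(-3); 4·0 + (-4)·(-3)) = (-12, 12)
w2 = Tw1 = (0·(-12) + 4·12; 4·(-12) + (-4)·12) = (48, -96)
w3 = Tw2 = (-384, 576)
The requested component of w3 is -384.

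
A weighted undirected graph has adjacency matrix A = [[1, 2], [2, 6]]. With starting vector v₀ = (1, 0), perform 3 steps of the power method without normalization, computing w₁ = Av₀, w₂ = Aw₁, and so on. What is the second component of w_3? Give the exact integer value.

w1 = Av₀ = (1, 2)
w2 = Aw1 = (5, 14)
w3 = Aw2 = (33, 94)
The requested component of w3 is 94.

94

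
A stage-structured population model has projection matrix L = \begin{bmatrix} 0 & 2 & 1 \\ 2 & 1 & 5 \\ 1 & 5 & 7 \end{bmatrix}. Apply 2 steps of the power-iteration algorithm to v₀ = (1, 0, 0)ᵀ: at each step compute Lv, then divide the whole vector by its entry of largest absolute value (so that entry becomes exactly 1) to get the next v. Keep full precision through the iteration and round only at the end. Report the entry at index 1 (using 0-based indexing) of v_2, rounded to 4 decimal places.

0.4118

Lv0 = (0.00000, 2.00000, 1.00000); divide by 2.00000 → v1 = (0.00000, 1.00000, 0.50000)
Lv1 = (2.50000, 3.50000, 8.50000); divide by 8.50000 → v2 = (0.29412, 0.41176, 1.00000)
Requested entry of v2: 7/17 = 0.4118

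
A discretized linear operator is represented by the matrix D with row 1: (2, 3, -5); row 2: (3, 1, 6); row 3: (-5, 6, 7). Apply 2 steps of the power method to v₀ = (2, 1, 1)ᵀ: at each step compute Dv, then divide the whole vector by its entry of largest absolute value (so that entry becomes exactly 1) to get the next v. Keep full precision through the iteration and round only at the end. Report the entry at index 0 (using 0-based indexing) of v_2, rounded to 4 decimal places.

Dv0 = (2.00000, 13.00000, 3.00000); divide by 13.00000 → v1 = (0.15385, 1.00000, 0.23077)
Dv1 = (2.15385, 2.84615, 6.84615); divide by 6.84615 → v2 = (0.31461, 0.41573, 1.00000)
Requested entry of v2: 28/89 = 0.3146

0.3146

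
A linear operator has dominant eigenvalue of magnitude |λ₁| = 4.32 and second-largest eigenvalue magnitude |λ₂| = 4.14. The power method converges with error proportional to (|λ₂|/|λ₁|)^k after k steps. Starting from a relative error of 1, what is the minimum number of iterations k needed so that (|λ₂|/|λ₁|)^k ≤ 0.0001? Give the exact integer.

217

|λ₂/λ₁| = 4.14/4.32 = 0.95833
Need k ≥ ln(0.0001) / ln(0.95833) = -9.2103 / -0.0426 ≈ 216.410
Smallest integer k satisfying the bound: 217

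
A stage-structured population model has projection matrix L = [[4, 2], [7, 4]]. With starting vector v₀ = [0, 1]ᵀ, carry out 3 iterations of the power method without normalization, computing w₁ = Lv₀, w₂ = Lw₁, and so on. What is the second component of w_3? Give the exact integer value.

232

w1 = Lv₀ = (4·0 + 2·1; 7·0 + 4·1) = (2, 4)
w2 = Lw1 = (4·2 + 2·4; 7·2 + 4·4) = (16, 30)
w3 = Lw2 = (124, 232)
The requested component of w3 is 232.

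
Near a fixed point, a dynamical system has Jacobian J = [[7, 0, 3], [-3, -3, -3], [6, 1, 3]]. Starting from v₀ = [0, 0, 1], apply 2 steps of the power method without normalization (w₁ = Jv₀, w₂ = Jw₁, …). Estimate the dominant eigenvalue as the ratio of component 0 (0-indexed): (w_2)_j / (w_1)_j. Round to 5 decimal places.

10.00000

w1 = Jv₀ = (3, -3, 3)
w2 = Jw1 = (30, -9, 24)
Ratio at component: 30 / 3 = 10.00000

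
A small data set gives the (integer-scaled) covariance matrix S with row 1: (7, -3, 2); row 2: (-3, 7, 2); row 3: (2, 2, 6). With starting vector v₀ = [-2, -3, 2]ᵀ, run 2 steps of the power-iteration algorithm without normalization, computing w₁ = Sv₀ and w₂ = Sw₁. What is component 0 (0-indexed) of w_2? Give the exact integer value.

w1 = Sv₀ = (-1, -11, 2)
w2 = Sw1 = (30, -70, -12)
The requested component of w2 is 30.

30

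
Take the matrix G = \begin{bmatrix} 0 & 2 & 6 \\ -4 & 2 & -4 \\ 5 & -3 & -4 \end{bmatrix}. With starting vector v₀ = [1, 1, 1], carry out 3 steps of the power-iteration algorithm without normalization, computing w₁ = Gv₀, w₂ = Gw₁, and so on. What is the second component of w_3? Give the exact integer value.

w1 = Gv₀ = (8, -6, -2)
w2 = Gw1 = (-24, -36, 66)
w3 = Gw2 = (324, -240, -276)
The requested component of w3 is -240.

-240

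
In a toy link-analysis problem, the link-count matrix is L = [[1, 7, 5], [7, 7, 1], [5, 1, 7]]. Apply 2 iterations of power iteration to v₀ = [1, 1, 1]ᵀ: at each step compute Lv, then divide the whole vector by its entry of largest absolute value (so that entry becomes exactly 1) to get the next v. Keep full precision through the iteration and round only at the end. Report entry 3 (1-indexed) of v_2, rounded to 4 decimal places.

Lv0 = (13.00000, 15.00000, 13.00000); divide by 15.00000 → v1 = (0.86667, 1.00000, 0.86667)
Lv1 = (12.20000, 13.93333, 11.40000); divide by 13.93333 → v2 = (0.87560, 1.00000, 0.81818)
Requested entry of v2: 171/209 = 0.8182

0.8182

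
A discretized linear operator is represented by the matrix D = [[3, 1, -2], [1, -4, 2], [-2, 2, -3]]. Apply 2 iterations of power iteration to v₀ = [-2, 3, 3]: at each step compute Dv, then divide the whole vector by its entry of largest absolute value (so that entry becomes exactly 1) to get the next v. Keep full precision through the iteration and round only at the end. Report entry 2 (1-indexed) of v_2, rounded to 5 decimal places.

-0.67568

Dv0 = (-9.000000, -8.000000, 1.000000); divide by -9.000000 → v1 = (1.000000, 0.888889, -0.111111)
Dv1 = (4.111111, -2.777778, 0.111111); divide by 4.111111 → v2 = (1.000000, -0.675676, 0.027027)
Requested entry of v2: 25/-37 = -0.67568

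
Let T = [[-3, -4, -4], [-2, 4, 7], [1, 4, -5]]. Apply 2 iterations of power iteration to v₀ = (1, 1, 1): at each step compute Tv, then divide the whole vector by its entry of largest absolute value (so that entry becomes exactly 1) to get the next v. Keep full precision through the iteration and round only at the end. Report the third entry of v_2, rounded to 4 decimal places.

Tv0 = (-11.00000, 9.00000, 0.00000); divide by -11.00000 → v1 = (1.00000, -0.81818, 0.00000)
Tv1 = (0.27273, -5.27273, -2.27273); divide by -5.27273 → v2 = (-0.05172, 1.00000, 0.43103)
Requested entry of v2: 25/58 = 0.4310

0.4310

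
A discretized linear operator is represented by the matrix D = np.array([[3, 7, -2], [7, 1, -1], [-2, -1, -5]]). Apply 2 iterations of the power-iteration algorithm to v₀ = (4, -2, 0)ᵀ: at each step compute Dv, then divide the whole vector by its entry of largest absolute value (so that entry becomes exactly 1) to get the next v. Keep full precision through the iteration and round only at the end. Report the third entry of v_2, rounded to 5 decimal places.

0.04255

Dv0 = (-2.000000, 26.000000, -6.000000); divide by 26.000000 → v1 = (-0.076923, 1.000000, -0.230769)
Dv1 = (7.230769, 0.692308, 0.307692); divide by 7.230769 → v2 = (1.000000, 0.095745, 0.042553)
Requested entry of v2: 8/188 = 0.04255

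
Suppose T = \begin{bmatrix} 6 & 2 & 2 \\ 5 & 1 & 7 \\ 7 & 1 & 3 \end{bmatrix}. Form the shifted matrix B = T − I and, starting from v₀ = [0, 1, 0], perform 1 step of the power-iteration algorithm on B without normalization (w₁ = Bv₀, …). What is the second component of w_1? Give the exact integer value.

0

B = T − I has rows (5, 2, 2); (5, 0, 7); (7, 1, 2)
w1 = Bv₀ = (5·0 + 2·1 + 2·0; 5·0 + 0·1 + 7·0; 7·0 + 1·1 + 2·0) = (2, 0, 1)
Requested component of w1: 0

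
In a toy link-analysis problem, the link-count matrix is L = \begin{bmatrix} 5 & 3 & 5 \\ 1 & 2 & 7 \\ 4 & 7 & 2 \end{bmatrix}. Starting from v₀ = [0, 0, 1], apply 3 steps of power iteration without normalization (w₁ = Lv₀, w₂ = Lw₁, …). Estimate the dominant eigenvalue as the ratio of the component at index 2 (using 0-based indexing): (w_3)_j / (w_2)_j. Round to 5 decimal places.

w1 = Lv₀ = (5·0 + 3·0 + 5·1; 1·0 + 2·0 + 7·1; 4·0 + 7·0 + 2·1) = (5, 7, 2)
w2 = Lw1 = (5·5 + 3·7 + 5·2; 1·5 + 2·7 + 7·2; 4·5 + 7·7 + 2·2) = (56, 33, 73)
w3 = Lw2 = (744, 633, 601)
Ratio at component: 601 / 73 = 8.23288

8.23288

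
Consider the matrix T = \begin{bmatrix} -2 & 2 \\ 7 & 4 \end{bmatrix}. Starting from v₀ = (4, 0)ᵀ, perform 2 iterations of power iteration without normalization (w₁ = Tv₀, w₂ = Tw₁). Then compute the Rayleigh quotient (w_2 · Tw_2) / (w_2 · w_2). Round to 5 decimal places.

4.62308

w1 = Tv₀ = ((-2)·4 + 2·0; 7·4 + 4·0) = (-8, 28)
w2 = Tw1 = ((-2)·(-8) + 2·28; 7·(-8) + 4·28) = (72, 56)
Tw2 = (-32, 728)
w2·Tw2 = 72·(-32) + 56·728 = 38464; w2·w2 = 72·72 + 56·56 = 8320
λ ≈ 38464/8320 = 4.62308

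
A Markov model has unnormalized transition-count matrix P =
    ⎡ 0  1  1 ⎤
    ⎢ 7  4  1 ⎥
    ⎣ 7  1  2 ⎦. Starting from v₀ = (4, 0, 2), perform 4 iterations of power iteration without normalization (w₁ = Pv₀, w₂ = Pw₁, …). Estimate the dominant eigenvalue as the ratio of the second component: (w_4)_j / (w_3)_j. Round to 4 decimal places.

w1 = Pv₀ = (0·4 + 1·0 + 1·2; 7·4 + 4·0 + 1·2; 7·4 + 1·0 + 2·2) = (2, 30, 32)
w2 = Pw1 = (0·2 + 1·30 + 1·32; 7·2 + 4·30 + 1·32; 7·2 + 1·30 + 2·32) = (62, 166, 108)
w3 = Pw2 = (274, 1206, 816)
w4 = Pw3 = (2022, 7558, 4756)
Ratio at component: 7558 / 1206 = 6.2670

λ ≈ 6.2670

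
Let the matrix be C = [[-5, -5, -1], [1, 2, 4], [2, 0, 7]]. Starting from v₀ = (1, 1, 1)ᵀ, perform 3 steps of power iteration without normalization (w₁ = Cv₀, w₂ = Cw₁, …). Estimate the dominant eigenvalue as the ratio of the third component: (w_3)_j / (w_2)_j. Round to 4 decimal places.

λ ≈ 7.5366

w1 = Cv₀ = ((-5)·1 + (-5)·1 + (-1)·1; 1·1 + 2·1 + 4·1; 2·1 + 0·1 + 7·1) = (-11, 7, 9)
w2 = Cw1 = ((-5)·(-11) + (-5)·7 + (-1)·9; 1·(-11) + 2·7 + 4·9; 2·(-11) + 0·7 + 7·9) = (11, 39, 41)
w3 = Cw2 = (-291, 253, 309)
Ratio at component: 309 / 41 = 7.5366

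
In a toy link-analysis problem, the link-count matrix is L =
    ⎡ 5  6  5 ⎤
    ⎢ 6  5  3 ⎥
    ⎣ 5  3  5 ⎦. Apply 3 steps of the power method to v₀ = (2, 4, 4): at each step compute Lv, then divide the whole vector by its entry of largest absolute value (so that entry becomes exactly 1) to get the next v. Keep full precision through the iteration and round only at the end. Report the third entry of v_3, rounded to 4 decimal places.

Lv0 = (54.00000, 44.00000, 42.00000); divide by 54.00000 → v1 = (1.00000, 0.81481, 0.77778)
Lv1 = (13.77778, 12.40741, 11.33333); divide by 13.77778 → v2 = (1.00000, 0.90054, 0.82258)
Lv2 = (14.51613, 12.97043, 11.81452); divide by 14.51613 → v3 = (1.00000, 0.89352, 0.81389)
Requested entry of v3: 8790/10800 = 0.8139

0.8139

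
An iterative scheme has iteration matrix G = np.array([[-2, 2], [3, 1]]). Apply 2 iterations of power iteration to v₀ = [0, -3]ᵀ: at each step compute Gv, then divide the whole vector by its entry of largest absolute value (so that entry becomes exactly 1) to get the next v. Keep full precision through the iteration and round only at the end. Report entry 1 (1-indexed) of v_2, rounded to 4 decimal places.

Gv0 = (-6.00000, -3.00000); divide by -6.00000 → v1 = (1.00000, 0.50000)
Gv1 = (-1.00000, 3.50000); divide by 3.50000 → v2 = (-0.28571, 1.00000)
Requested entry of v2: 6/-21 = -0.2857

-0.2857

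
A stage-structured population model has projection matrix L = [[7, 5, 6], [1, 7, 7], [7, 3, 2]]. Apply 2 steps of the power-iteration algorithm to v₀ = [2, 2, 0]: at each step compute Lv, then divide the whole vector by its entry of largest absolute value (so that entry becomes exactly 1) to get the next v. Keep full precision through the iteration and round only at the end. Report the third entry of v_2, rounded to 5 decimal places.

0.69565

Lv0 = (24.000000, 16.000000, 20.000000); divide by 24.000000 → v1 = (1.000000, 0.666667, 0.833333)
Lv1 = (15.333333, 11.500000, 10.666667); divide by 15.333333 → v2 = (1.000000, 0.750000, 0.695652)
Requested entry of v2: 256/368 = 0.69565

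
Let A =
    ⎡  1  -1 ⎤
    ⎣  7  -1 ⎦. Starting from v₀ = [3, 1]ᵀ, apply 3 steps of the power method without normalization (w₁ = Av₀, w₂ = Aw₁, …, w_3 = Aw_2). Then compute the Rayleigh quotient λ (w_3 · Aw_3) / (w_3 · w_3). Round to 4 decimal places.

w1 = Av₀ = (2, 20)
w2 = Aw1 = (-18, -6)
w3 = Aw2 = (-12, -120)
Aw3 = (108, 36)
w3·Aw3 = (-12)·108 + (-120)·36 = -5616; w3·w3 = (-12)·(-12) + (-120)·(-120) = 14544
λ ≈ -5616/14544 = -0.3861

-0.3861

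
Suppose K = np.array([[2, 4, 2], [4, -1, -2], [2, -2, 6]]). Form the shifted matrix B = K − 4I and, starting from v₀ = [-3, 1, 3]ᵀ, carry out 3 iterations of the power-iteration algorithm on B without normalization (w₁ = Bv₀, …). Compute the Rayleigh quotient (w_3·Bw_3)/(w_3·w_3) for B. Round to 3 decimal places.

-8.506

B = K − 4I has rows (-2, 4, 2); (4, -5, -2); (2, -2, 2)
w1 = Bv₀ = ((-2)·(-3) + 4·1 + 2·3; 4·(-3) + (-5)·1 + (-2)·3; 2·(-3) + (-2)·1 + 2·3) = (16, -23, -2)
w2 = Bw1 = ((-2)·16 + 4·(-23) + 2·(-2); 4·16 + (-5)·(-23) + (-2)·(-2); 2·16 + (-2)·(-23) + 2·(-2)) = (-128, 183, 74)
w3 = Bw2 = (1136, -1575, -474)
Bw3 = (-9520, 13367, 4474)
w3·Bw3 = -33988421; w3·w3 = 3995797; μ ≈ -33988421/3995797 = -8.506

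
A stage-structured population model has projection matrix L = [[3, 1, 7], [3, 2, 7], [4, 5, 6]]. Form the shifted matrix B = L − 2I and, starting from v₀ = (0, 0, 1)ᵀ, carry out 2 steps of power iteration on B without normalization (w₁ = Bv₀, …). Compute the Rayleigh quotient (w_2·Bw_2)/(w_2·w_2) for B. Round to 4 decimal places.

B = L − 2I has rows (1, 1, 7); (3, 0, 7); (4, 5, 4)
w1 = Bv₀ = (1·0 + 1·0 + 7·1; 3·0 + 0·0 + 7·1; 4·0 + 5·0 + 4·1) = (7, 7, 4)
w2 = Bw1 = (1·7 + 1·7 + 7·4; 3·7 + 0·7 + 7·4; 4·7 + 5·7 + 4·4) = (42, 49, 79)
Bw2 = (644, 679, 729)
w2·Bw2 = 117910; w2·w2 = 10406; μ ≈ 117910/10406 = 11.3310

11.3310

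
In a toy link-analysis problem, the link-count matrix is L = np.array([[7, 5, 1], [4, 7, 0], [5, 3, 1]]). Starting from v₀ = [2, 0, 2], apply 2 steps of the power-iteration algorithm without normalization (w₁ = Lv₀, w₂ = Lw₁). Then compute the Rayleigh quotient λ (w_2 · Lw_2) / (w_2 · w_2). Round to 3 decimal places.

λ ≈ 11.608

w1 = Lv₀ = (7·2 + 5·0 + 1·2; 4·2 + 7·0 + 0·2; 5·2 + 3·0 + 1·2) = (16, 8, 12)
w2 = Lw1 = (7·16 + 5·8 + 1·12; 4·16 + 7·8 + 0·12; 5·16 + 3·8 + 1·12) = (164, 120, 116)
Lw2 = (1864, 1496, 1296)
w2·Lw2 = 164·1864 + 120·1496 + 116·1296 = 635552; w2·w2 = 164·164 + 120·120 + 116·116 = 54752
λ ≈ 635552/54752 = 11.608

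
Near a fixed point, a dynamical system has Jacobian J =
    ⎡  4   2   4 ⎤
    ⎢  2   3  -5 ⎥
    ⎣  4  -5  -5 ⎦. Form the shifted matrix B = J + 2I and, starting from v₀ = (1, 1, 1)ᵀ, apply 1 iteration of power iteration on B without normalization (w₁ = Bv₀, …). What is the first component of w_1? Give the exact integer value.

12

B = J + 2I has rows (6, 2, 4); (2, 5, -5); (4, -5, -3)
w1 = Bv₀ = (12, 2, -4)
Requested component of w1: 12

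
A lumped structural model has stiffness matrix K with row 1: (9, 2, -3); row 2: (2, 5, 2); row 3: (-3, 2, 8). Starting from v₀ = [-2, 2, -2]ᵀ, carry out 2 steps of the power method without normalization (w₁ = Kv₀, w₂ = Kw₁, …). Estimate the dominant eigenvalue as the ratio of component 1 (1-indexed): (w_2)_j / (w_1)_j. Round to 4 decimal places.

λ ≈ 6.2500

w1 = Kv₀ = (9·(-2) + 2·2 + (-3)·(-2); 2·(-2) + 5·2 + 2·(-2); (-3)·(-2) + 2·2 + 8·(-2)) = (-8, 2, -6)
w2 = Kw1 = (9·(-8) + 2·2 + (-3)·(-6); 2·(-8) + 5·2 + 2·(-6); (-3)·(-8) + 2·2 + 8·(-6)) = (-50, -18, -20)
Ratio at component: -50 / -8 = 6.2500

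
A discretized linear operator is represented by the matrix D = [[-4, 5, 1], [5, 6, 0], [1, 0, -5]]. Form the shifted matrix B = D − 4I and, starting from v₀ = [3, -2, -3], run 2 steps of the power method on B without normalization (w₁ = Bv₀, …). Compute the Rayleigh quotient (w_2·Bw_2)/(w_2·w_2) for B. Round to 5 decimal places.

B = D − 4I has rows (-8, 5, 1); (5, 2, 0); (1, 0, -9)
w1 = Bv₀ = (-37, 11, 30)
w2 = Bw1 = (381, -163, -307)
Bw2 = (-4170, 1579, 3144)
w2·Bw2 = -2811355; w2·w2 = 265979; μ ≈ -2811355/265979 = -10.56984

-10.56984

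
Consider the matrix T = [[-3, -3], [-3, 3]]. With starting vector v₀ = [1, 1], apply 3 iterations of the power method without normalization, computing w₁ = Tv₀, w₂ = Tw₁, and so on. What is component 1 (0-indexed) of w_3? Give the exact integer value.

w1 = Tv₀ = (-6, 0)
w2 = Tw1 = (18, 18)
w3 = Tw2 = (-108, 0)
The requested component of w3 is 0.

0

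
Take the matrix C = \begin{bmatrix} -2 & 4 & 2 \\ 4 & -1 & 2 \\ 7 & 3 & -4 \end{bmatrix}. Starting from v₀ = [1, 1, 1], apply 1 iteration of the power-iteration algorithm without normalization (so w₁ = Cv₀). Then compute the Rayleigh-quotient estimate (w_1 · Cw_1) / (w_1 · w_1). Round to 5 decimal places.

w1 = Cv₀ = (4, 5, 6)
Cw1 = (24, 23, 19)
w1·Cw1 = 4·24 + 5·23 + 6·19 = 325; w1·w1 = 4·4 + 5·5 + 6·6 = 77
λ ≈ 325/77 = 4.22078

λ ≈ 4.22078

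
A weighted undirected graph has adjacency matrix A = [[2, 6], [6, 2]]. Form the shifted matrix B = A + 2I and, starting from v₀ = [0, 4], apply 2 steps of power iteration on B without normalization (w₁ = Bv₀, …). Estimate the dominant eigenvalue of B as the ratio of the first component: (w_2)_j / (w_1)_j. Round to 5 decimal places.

8.00000

B = A + 2I has rows (4, 6); (6, 4)
w1 = Bv₀ = (4·0 + 6·4; 6·0 + 4·4) = (24, 16)
w2 = Bw1 = (4·24 + 6·16; 6·24 + 4·16) = (192, 208)
Ratio: 192/24 = 8.00000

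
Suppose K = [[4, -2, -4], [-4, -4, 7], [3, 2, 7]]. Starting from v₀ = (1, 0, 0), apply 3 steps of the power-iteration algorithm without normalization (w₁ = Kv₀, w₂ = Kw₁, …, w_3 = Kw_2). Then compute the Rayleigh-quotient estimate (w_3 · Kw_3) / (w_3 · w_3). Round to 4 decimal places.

w1 = Kv₀ = (4, -4, 3)
w2 = Kw1 = (12, 21, 25)
w3 = Kw2 = (-94, 43, 253)
Kw3 = (-1474, 1975, 1575)
w3·Kw3 = (-94)·(-1474) + 43·1975 + 253·1575 = 621956; w3·w3 = (-94)·(-94) + 43·43 + 253·253 = 74694
λ ≈ 621956/74694 = 8.3267

λ ≈ 8.3267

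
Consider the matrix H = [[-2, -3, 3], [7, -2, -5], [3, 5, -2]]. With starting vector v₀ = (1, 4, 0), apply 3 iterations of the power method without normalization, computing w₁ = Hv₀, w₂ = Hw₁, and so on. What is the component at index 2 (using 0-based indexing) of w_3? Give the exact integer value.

w1 = Hv₀ = ((-2)·1 + (-3)·4 + 3·0; 7·1 + (-2)·4 + (-5)·0; 3·1 + 5·4 + (-2)·0) = (-14, -1, 23)
w2 = Hw1 = ((-2)·(-14) + (-3)·(-1) + 3·23; 7·(-14) + (-2)·(-1) + (-5)·23; 3·(-14) + 5·(-1) + (-2)·23) = (100, -211, -93)
w3 = Hw2 = (154, 1587, -569)
The requested component of w3 is -569.

-569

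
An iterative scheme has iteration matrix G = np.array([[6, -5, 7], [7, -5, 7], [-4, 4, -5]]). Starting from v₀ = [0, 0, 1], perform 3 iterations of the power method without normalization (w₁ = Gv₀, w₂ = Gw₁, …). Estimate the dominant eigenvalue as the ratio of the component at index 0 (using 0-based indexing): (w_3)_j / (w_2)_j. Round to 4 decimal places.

w1 = Gv₀ = (6·0 + (-5)·0 + 7·1; 7·0 + (-5)·0 + 7·1; (-4)·0 + 4·0 + (-5)·1) = (7, 7, -5)
w2 = Gw1 = (6·7 + (-5)·7 + 7·(-5); 7·7 + (-5)·7 + 7·(-5); (-4)·7 + 4·7 + (-5)·(-5)) = (-28, -21, 25)
w3 = Gw2 = (112, 84, -97)
Ratio at component: 112 / -28 = -4.0000

-4.0000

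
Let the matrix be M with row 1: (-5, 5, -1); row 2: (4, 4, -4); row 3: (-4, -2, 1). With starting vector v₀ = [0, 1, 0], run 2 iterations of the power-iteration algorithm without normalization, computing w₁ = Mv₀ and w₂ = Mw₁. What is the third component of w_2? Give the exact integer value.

-30

w1 = Mv₀ = (5, 4, -2)
w2 = Mw1 = (-3, 44, -30)
The requested component of w2 is -30.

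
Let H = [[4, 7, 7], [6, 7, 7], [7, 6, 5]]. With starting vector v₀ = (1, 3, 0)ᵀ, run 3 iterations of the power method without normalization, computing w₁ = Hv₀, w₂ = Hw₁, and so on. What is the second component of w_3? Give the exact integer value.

w1 = Hv₀ = (4·1 + 7·3 + 7·0; 6·1 + 7·3 + 7·0; 7·1 + 6·3 + 5·0) = (25, 27, 25)
w2 = Hw1 = (4·25 + 7·27 + 7·25; 6·25 + 7·27 + 7·25; 7·25 + 6·27 + 5·25) = (464, 514, 462)
w3 = Hw2 = (8688, 9616, 8642)
The requested component of w3 is 9616.

9616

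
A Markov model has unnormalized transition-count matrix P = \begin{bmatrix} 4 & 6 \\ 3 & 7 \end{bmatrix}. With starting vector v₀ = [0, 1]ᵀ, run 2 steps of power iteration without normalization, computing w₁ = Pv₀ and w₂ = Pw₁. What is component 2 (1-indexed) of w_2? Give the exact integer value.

67

w1 = Pv₀ = (4·0 + 6·1; 3·0 + 7·1) = (6, 7)
w2 = Pw1 = (4·6 + 6·7; 3·6 + 7·7) = (66, 67)
The requested component of w2 is 67.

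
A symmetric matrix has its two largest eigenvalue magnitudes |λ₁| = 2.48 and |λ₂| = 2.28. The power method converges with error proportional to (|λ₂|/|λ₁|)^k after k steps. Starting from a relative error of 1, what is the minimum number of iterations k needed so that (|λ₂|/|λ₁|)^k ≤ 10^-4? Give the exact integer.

|λ₂/λ₁| = 2.28/2.48 = 0.91935
Need k ≥ ln(10^-4) / ln(0.91935) = -9.2103 / -0.0841 ≈ 109.539
Smallest integer k satisfying the bound: 110

110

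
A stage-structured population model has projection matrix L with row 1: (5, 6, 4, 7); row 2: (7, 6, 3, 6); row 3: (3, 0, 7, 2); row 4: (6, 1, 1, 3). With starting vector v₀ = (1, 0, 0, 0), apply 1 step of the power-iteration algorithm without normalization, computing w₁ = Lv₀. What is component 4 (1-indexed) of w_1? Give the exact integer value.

w1 = Lv₀ = (5·1 + 6·0 + 4·0 + 7·0; 7·1 + 6·0 + 3·0 + 6·0; 3·1 + 0·0 + 7·0 + 2·0; 6·1 + 1·0 + 1·0 + 3·0) = (5, 7, 3, 6)
The requested component of w1 is 6.

6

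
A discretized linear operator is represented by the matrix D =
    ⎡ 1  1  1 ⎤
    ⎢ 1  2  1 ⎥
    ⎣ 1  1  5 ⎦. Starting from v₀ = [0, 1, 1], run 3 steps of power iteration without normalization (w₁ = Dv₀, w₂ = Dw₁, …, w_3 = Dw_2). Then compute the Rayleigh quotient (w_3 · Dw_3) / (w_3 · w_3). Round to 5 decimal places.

w1 = Dv₀ = (1·0 + 1·1 + 1·1; 1·0 + 2·1 + 1·1; 1·0 + 1·1 + 5·1) = (2, 3, 6)
w2 = Dw1 = (1·2 + 1·3 + 1·6; 1·2 + 2·3 + 1·6; 1·2 + 1·3 + 5·6) = (11, 14, 35)
w3 = Dw2 = (60, 74, 200)
Dw3 = (334, 408, 1134)
w3·Dw3 = 60·334 + 74·408 + 200·1134 = 277032; w3·w3 = 60·60 + 74·74 + 200·200 = 49076
λ ≈ 277032/49076 = 5.64496

λ ≈ 5.64496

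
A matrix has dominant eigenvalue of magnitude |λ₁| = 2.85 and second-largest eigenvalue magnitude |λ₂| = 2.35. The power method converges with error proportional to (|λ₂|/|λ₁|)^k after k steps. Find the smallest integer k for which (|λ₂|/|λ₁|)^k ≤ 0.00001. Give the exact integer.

60

|λ₂/λ₁| = 2.35/2.85 = 0.82456
Need k ≥ ln(0.00001) / ln(0.82456) = -11.5129 / -0.1929 ≈ 59.682
Smallest integer k satisfying the bound: 60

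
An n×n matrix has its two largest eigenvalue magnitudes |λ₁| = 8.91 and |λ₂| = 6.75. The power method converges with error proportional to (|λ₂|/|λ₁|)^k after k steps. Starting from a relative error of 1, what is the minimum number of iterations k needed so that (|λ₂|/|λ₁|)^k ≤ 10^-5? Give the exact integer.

|λ₂/λ₁| = 6.75/8.91 = 0.75758
Need k ≥ ln(10^-5) / ln(0.75758) = -11.5129 / -0.2776 ≈ 41.468
Smallest integer k satisfying the bound: 42

42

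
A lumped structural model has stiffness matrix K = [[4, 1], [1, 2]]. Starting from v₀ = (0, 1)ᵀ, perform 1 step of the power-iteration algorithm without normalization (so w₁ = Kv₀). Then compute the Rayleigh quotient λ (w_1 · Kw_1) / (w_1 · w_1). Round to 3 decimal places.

3.200

w1 = Kv₀ = (1, 2)
Kw1 = (6, 5)
w1·Kw1 = 1·6 + 2·5 = 16; w1·w1 = 1·1 + 2·2 = 5
λ ≈ 16/5 = 3.200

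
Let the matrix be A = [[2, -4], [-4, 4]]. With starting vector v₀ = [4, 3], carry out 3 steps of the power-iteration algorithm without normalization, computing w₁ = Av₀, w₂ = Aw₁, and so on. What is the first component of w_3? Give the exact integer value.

w1 = Av₀ = (2·4 + (-4)·3; (-4)·4 + 4·3) = (-4, -4)
w2 = Aw1 = (2·(-4) + (-4)·(-4); (-4)·(-4) + 4·(-4)) = (8, 0)
w3 = Aw2 = (16, -32)
The requested component of w3 is 16.

16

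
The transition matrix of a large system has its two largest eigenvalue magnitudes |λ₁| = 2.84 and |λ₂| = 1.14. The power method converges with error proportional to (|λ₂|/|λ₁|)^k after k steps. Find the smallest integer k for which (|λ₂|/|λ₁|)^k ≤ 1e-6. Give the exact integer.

|λ₂/λ₁| = 1.14/2.84 = 0.40141
Need k ≥ ln(1e-6) / ln(0.40141) = -13.8155 / -0.9128 ≈ 15.136
Smallest integer k satisfying the bound: 16

16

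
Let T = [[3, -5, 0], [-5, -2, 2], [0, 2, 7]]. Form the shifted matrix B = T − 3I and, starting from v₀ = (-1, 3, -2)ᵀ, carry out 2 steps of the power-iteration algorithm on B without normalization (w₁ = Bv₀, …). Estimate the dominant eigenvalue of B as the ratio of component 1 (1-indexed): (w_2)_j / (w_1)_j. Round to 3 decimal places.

B = T − 3I has rows (0, -5, 0); (-5, -5, 2); (0, 2, 4)
w1 = Bv₀ = (0·(-1) + (-5)·3 + 0·(-2); (-5)·(-1) + (-5)·3 + 2·(-2); 0·(-1) + 2·3 + 4·(-2)) = (-15, -14, -2)
w2 = Bw1 = (0·(-15) + (-5)·(-14) + 0·(-2); (-5)·(-15) + (-5)·(-14) + 2·(-2); 0·(-15) + 2·(-14) + 4·(-2)) = (70, 141, -36)
Ratio: 70/-15 = -4.667

μ ≈ -4.667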